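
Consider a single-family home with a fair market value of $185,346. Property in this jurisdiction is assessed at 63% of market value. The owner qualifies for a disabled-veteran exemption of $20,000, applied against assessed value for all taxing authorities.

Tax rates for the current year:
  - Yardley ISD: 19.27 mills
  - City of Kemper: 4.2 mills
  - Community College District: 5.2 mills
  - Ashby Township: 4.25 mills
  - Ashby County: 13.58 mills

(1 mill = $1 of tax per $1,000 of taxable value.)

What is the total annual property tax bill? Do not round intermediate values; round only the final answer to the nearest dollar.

$4,500

Assessed value = $185,346 × 0.63 = $116,767.98
Taxable value = $116,767.98 − $20,000 = $96,767.98
Yardley ISD: $96,767.98 × 0.01927 = $1,864.7189746
City of Kemper: $96,767.98 × 0.0042 = $406.425516
Community College District: $96,767.98 × 0.0052 = $503.193496
Ashby Township: $96,767.98 × 0.00425 = $411.263915
Ashby County: $96,767.98 × 0.01358 = $1,314.1091684
Total = $1,864.7189746 + $406.425516 + $503.193496 + $411.263915 + $1,314.1091684 = $4,499.71107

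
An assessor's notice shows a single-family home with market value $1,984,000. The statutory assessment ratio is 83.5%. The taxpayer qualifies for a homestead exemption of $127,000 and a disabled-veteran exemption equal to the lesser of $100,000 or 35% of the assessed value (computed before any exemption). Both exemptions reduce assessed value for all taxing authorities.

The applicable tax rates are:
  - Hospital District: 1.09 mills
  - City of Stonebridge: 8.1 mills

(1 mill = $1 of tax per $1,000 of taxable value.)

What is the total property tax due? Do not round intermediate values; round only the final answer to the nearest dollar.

Assessed value = $1,984,000 × 0.835 = $1,656,640
Disabled-veteran exemption = min($100,000, 35% × $1,656,640) = min($100,000, $579,824) = $100,000 (dollar cap binds)
Taxable value = $1,656,640 − $127,000 − $100,000 = $1,429,640
Hospital District: $1,429,640 × 0.00109 = $1,558.3076
City of Stonebridge: $1,429,640 × 0.0081 = $11,580.084
Total = $13,138.3916

$13,138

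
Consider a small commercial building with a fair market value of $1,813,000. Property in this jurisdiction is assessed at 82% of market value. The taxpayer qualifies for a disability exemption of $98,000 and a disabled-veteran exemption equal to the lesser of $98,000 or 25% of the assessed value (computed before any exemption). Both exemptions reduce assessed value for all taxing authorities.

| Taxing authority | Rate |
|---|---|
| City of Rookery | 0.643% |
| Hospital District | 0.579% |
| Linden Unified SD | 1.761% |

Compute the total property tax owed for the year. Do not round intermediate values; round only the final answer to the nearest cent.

Assessed value = $1,813,000 × 0.82 = $1,486,660
Disabled-veteran exemption = min($98,000, 25% × $1,486,660) = min($98,000, $371,665) = $98,000 (dollar cap binds)
Taxable value = $1,486,660 − $98,000 − $98,000 = $1,290,660
City of Rookery: $1,290,660 × 0.00643 = $8,298.9438
Hospital District: $1,290,660 × 0.00579 = $7,472.9214
Linden Unified SD: $1,290,660 × 0.01761 = $22,728.5226
Total = $38,500.3878

$38,500.39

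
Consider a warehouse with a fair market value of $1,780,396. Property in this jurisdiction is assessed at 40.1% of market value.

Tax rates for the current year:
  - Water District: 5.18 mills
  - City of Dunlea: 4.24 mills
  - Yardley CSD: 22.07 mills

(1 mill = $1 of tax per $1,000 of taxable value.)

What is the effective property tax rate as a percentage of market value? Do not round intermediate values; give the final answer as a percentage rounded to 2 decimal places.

1.26%

Assessed value = $1,780,396 × 0.401 = $713,938.796
Water District: $713,938.796 × 0.00518 = $3,698.20296328
City of Dunlea: $713,938.796 × 0.00424 = $3,027.10049504
Yardley CSD: $713,938.796 × 0.02207 = $15,756.62922772
Total tax = $22,481.93268604
Effective rate = $22,481.93268604 ÷ $1,780,396 = 1.26% of market value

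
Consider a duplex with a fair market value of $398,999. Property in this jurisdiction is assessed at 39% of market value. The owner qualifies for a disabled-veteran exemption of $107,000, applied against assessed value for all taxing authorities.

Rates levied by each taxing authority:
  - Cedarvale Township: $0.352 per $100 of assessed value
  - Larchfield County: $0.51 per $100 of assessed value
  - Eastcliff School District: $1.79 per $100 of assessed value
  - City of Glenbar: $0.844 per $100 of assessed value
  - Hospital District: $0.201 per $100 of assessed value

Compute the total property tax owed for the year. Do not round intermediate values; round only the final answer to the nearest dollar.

Assessed value = $398,999 × 0.39 = $155,609.61
Taxable value = $155,609.61 − $107,000 = $48,609.61
Cedarvale Township: $48,609.61 × 0.00352 = $171.1058272
Larchfield County: $48,609.61 × 0.0051 = $247.909011
Eastcliff School District: $48,609.61 × 0.0179 = $870.112019
City of Glenbar: $48,609.61 × 0.00844 = $410.2651084
Hospital District: $48,609.61 × 0.00201 = $97.7053161
Total = $171.1058272 + $247.909011 + $870.112019 + $410.2651084 + $97.7053161 = $1,797.0972817

$1,797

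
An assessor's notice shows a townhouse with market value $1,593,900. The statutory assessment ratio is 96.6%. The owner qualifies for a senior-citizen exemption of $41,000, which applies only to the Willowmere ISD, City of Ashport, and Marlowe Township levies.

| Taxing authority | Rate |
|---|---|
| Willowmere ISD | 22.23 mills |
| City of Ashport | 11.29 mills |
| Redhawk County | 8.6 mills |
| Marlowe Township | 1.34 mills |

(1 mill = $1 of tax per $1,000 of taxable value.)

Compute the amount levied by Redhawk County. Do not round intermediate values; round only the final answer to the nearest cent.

$13,241.48

Assessed value = $1,593,900 × 0.966 = $1,539,707.4
Redhawk County taxable value = $1,539,707.4 (exemption does not apply)
Redhawk County levy = $1,539,707.4 × 0.0086 = $13,241.48364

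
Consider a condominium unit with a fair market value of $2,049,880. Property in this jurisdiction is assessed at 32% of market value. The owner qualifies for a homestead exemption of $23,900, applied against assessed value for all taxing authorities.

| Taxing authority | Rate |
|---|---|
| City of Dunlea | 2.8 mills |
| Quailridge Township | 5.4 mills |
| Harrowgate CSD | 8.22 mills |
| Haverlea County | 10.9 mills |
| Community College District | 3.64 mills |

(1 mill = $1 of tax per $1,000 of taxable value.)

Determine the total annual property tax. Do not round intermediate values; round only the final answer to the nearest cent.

$19,568.63

Assessed value = $2,049,880 × 0.32 = $655,961.6
Taxable value = $655,961.6 − $23,900 = $632,061.6
City of Dunlea: $632,061.6 × 0.0028 = $1,769.77248
Quailridge Township: $632,061.6 × 0.0054 = $3,413.13264
Harrowgate CSD: $632,061.6 × 0.00822 = $5,195.546352
Haverlea County: $632,061.6 × 0.0109 = $6,889.47144
Community College District: $632,061.6 × 0.00364 = $2,300.704224
Total = $1,769.77248 + $3,413.13264 + $5,195.546352 + $6,889.47144 + $2,300.704224 = $19,568.627136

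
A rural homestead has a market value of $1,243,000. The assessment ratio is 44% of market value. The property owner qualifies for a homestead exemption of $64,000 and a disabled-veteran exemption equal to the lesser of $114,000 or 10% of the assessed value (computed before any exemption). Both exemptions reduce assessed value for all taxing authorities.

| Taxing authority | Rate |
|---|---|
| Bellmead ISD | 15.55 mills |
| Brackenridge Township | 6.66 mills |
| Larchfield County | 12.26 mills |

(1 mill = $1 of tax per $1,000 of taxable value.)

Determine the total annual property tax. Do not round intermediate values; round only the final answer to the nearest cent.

$14,761.02

Assessed value = $1,243,000 × 0.44 = $546,920
Disabled-veteran exemption = min($114,000, 10% × $546,920) = min($114,000, $54,692) = $54,692 (percentage binds)
Taxable value = $546,920 − $64,000 − $54,692 = $428,228
Bellmead ISD: $428,228 × 0.01555 = $6,658.9454
Brackenridge Township: $428,228 × 0.00666 = $2,851.99848
Larchfield County: $428,228 × 0.01226 = $5,250.07528
Total = $14,761.01916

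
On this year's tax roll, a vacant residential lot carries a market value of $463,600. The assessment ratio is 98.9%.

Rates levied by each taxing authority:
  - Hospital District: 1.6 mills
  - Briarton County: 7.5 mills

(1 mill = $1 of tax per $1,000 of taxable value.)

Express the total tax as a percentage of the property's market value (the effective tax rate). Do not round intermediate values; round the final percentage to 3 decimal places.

Assessed value = $463,600 × 0.989 = $458,500.4
Hospital District: $458,500.4 × 0.0016 = $733.60064
Briarton County: $458,500.4 × 0.0075 = $3,438.753
Total tax = $4,172.35364
Effective rate = $4,172.35364 ÷ $463,600 = 0.900% of market value

0.900%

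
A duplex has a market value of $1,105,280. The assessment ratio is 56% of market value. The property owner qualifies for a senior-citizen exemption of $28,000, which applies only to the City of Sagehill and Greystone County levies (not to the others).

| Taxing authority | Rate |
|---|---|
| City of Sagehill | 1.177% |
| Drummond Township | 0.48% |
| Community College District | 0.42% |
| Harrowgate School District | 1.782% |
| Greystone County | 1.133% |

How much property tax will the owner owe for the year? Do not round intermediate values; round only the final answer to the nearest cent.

$30,251.52

Assessed value = $1,105,280 × 0.56 = $618,956.8
City of Sagehill: ($618,956.8 − $28,000) × 0.01177 = $590,956.8 × 0.01177 = $6,955.561536
Drummond Township: $618,956.8 × 0.0048 = $2,970.99264
Community College District: $618,956.8 × 0.0042 = $2,599.61856
Harrowgate School District: $618,956.8 × 0.01782 = $11,029.810176
Greystone County: ($618,956.8 − $28,000) × 0.01133 = $590,956.8 × 0.01133 = $6,695.540544
Total = $30,251.523456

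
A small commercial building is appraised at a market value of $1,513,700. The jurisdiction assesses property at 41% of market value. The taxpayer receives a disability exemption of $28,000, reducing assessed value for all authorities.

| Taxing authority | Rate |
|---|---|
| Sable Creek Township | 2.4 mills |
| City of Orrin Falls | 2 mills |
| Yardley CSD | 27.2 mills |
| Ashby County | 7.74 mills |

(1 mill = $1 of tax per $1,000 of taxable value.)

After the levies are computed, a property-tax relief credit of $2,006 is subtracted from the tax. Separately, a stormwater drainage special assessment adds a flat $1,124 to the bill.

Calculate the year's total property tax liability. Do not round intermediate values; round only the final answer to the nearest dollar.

Assessed value = $1,513,700 × 0.41 = $620,617
Taxable value = $620,617 − $28,000 = $592,617
Sable Creek Township: $592,617 × 0.0024 = $1,422.2808
City of Orrin Falls: $592,617 × 0.002 = $1,185.234
Yardley CSD: $592,617 × 0.0272 = $16,119.1824
Ashby County: $592,617 × 0.00774 = $4,586.85558
Levies subtotal = $23,313.55278
After credit = $23,313.55278 − $2,006 = $21,307.55278
Total = $21,307.55278 + $1,124 = $22,431.55278

$22,432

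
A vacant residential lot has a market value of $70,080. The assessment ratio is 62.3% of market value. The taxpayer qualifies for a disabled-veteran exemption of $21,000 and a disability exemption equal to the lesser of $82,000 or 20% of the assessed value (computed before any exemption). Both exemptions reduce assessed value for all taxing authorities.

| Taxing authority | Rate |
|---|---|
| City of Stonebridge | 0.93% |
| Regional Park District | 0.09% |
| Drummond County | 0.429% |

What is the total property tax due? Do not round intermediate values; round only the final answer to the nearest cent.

$201.81

Assessed value = $70,080 × 0.623 = $43,659.84
Disability exemption = min($82,000, 20% × $43,659.84) = min($82,000, $8,731.968) = $8,731.968 (percentage binds)
Taxable value = $43,659.84 − $21,000 − $8,731.968 = $13,927.872
City of Stonebridge: $13,927.872 × 0.0093 = $129.5292096
Regional Park District: $13,927.872 × 0.0009 = $12.5350848
Drummond County: $13,927.872 × 0.00429 = $59.75057088
Total = $201.81486528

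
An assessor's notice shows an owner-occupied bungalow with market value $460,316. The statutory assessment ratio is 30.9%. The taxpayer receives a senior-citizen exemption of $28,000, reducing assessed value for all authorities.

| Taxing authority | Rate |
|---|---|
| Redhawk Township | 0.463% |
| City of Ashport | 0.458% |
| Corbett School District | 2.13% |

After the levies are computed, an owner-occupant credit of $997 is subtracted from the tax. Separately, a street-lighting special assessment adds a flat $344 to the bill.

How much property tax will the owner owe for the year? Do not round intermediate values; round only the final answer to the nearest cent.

Assessed value = $460,316 × 0.309 = $142,237.644
Taxable value = $142,237.644 − $28,000 = $114,237.644
Redhawk Township: $114,237.644 × 0.00463 = $528.92029172
City of Ashport: $114,237.644 × 0.00458 = $523.20840952
Corbett School District: $114,237.644 × 0.0213 = $2,433.2618172
Levies subtotal = $3,485.39051844
After credit = $3,485.39051844 − $997 = $2,488.39051844
Total = $2,488.39051844 + $344 = $2,832.39051844

$2,832.39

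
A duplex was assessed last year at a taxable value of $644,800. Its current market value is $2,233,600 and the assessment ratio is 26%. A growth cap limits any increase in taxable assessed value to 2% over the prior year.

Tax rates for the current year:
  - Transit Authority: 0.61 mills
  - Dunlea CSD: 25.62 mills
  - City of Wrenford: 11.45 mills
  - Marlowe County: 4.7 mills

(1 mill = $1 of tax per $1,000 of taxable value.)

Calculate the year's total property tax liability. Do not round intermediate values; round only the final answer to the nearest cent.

$24,611.59

Uncapped assessed value = $2,233,600 × 0.26 = $580,736
Cap limit = $644,800 × 1.02 = $657,696
Taxable assessed value = min($580,736, $657,696) = $580,736 (cap does not bind)
Transit Authority: $580,736 × 0.00061 = $354.24896
Dunlea CSD: $580,736 × 0.02562 = $14,878.45632
City of Wrenford: $580,736 × 0.01145 = $6,649.4272
Marlowe County: $580,736 × 0.0047 = $2,729.4592
Total = $24,611.59168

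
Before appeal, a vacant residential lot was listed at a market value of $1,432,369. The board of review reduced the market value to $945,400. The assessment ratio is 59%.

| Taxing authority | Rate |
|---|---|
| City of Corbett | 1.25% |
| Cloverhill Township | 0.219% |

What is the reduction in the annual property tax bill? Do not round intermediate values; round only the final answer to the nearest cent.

$4,220.61

Old assessed value = $1,432,369 × 0.59 = $845,097.71
New assessed value = $945,400 × 0.59 = $557,786
Combined rate = 0.0125 + 0.00219 = 0.01469
Old tax = $845,097.71 × 0.01469 = $12,414.4853599
New tax = $557,786 × 0.01469 = $8,193.87634
Reduction = $12,414.4853599 − $8,193.87634 = $4,220.6090199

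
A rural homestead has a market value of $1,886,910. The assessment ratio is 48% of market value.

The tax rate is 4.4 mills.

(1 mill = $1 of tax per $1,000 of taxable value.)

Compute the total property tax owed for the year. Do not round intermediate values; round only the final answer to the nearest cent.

$3,985.15

Assessed value = $1,886,910 × 0.48 = $905,716.8
Tax = $905,716.8 × 0.0044 = $3,985.15392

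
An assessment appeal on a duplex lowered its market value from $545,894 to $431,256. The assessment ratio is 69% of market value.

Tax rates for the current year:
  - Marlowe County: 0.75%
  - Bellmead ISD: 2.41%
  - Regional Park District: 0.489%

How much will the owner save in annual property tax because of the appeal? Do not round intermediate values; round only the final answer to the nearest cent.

$2,886.37

Old assessed value = $545,894 × 0.69 = $376,666.86
New assessed value = $431,256 × 0.69 = $297,566.64
Combined rate = 0.0075 + 0.0241 + 0.00489 = 0.03649
Old tax = $376,666.86 × 0.03649 = $13,744.5737214
New tax = $297,566.64 × 0.03649 = $10,858.2066936
Reduction = $13,744.5737214 − $10,858.2066936 = $2,886.3670278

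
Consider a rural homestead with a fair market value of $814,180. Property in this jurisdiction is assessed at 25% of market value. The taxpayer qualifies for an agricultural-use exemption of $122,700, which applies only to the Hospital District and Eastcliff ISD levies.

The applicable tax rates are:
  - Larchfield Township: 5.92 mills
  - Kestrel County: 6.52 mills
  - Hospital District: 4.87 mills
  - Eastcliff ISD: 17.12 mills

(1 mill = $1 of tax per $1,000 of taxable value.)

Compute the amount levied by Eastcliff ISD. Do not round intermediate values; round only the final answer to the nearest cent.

$1,384.07

Assessed value = $814,180 × 0.25 = $203,545
Eastcliff ISD taxable value = $203,545 − $122,700 = $80,845
Eastcliff ISD levy = $80,845 × 0.01712 = $1,384.0664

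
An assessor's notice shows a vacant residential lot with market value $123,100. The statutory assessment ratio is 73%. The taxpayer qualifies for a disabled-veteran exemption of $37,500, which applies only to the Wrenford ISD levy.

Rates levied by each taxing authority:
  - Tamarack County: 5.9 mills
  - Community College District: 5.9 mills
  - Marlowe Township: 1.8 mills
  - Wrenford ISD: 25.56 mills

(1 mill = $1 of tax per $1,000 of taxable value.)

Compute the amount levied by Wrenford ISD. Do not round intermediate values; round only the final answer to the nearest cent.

$1,338.40

Assessed value = $123,100 × 0.73 = $89,863
Wrenford ISD taxable value = $89,863 − $37,500 = $52,363
Wrenford ISD levy = $52,363 × 0.02556 = $1,338.39828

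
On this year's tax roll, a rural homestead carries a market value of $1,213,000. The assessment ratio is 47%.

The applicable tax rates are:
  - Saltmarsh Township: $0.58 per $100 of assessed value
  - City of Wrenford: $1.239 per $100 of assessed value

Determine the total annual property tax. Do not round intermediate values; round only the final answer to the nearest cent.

Assessed value = $1,213,000 × 0.47 = $570,110
Saltmarsh Township: $570,110 × 0.0058 = $3,306.638
City of Wrenford: $570,110 × 0.01239 = $7,063.6629
Total = $3,306.638 + $7,063.6629 = $10,370.3009

$10,370.30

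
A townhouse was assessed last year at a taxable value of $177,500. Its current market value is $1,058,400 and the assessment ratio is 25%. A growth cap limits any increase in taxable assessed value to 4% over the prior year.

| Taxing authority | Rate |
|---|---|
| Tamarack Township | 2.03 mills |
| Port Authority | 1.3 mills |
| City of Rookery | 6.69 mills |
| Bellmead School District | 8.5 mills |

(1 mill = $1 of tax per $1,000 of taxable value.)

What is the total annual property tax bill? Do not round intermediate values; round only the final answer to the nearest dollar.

$3,419

Uncapped assessed value = $1,058,400 × 0.25 = $264,600
Cap limit = $177,500 × 1.04 = $184,600
Taxable assessed value = min($264,600, $184,600) = $184,600 (cap binds)
Tamarack Township: $184,600 × 0.00203 = $374.738
Port Authority: $184,600 × 0.0013 = $239.98
City of Rookery: $184,600 × 0.00669 = $1,234.974
Bellmead School District: $184,600 × 0.0085 = $1,569.1
Total = $3,418.792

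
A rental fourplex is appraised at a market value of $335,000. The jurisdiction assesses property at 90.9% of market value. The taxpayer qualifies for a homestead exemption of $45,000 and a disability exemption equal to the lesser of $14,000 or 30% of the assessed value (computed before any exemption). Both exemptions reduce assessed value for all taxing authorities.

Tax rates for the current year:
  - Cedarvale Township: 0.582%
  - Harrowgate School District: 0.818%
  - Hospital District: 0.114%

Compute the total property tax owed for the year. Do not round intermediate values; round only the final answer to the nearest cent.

$3,717.10

Assessed value = $335,000 × 0.909 = $304,515
Disability exemption = min($14,000, 30% × $304,515) = min($14,000, $91,354.5) = $14,000 (dollar cap binds)
Taxable value = $304,515 − $45,000 − $14,000 = $245,515
Cedarvale Township: $245,515 × 0.00582 = $1,428.8973
Harrowgate School District: $245,515 × 0.00818 = $2,008.3127
Hospital District: $245,515 × 0.00114 = $279.8871
Total = $3,717.0971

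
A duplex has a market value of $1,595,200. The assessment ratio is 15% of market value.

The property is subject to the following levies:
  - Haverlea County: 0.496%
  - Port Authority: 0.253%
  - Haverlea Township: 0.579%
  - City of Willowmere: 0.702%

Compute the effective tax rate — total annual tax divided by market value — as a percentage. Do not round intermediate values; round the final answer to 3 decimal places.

Assessed value = $1,595,200 × 0.15 = $239,280
Haverlea County: $239,280 × 0.00496 = $1,186.8288
Port Authority: $239,280 × 0.00253 = $605.3784
Haverlea Township: $239,280 × 0.00579 = $1,385.4312
City of Willowmere: $239,280 × 0.00702 = $1,679.7456
Total tax = $4,857.384
Effective rate = $4,857.384 ÷ $1,595,200 = 0.305% of market value

0.305%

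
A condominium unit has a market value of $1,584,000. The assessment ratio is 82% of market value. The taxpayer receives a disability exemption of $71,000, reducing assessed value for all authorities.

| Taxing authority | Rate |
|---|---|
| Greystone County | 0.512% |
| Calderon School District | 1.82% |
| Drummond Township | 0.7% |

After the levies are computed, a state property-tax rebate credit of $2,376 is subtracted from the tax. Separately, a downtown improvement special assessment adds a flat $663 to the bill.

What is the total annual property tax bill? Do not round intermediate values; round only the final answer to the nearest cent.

Assessed value = $1,584,000 × 0.82 = $1,298,880
Taxable value = $1,298,880 − $71,000 = $1,227,880
Greystone County: $1,227,880 × 0.00512 = $6,286.7456
Calderon School District: $1,227,880 × 0.0182 = $22,347.416
Drummond Township: $1,227,880 × 0.007 = $8,595.16
Levies subtotal = $37,229.3216
After credit = $37,229.3216 − $2,376 = $34,853.3216
Total = $34,853.3216 + $663 = $35,516.3216

$35,516.32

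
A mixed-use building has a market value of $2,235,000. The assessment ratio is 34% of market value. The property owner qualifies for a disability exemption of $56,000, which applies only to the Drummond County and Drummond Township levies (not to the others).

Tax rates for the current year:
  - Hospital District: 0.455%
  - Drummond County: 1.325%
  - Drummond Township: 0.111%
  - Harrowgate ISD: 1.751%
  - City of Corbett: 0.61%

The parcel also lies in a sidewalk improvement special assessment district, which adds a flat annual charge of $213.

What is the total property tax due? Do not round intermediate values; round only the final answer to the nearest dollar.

$31,720

Assessed value = $2,235,000 × 0.34 = $759,900
Hospital District: $759,900 × 0.00455 = $3,457.545
Drummond County: ($759,900 − $56,000) × 0.01325 = $703,900 × 0.01325 = $9,326.675
Drummond Township: ($759,900 − $56,000) × 0.00111 = $703,900 × 0.00111 = $781.329
Harrowgate ISD: $759,900 × 0.01751 = $13,305.849
City of Corbett: $759,900 × 0.0061 = $4,635.39
Levies subtotal = $31,506.788
Total = $31,506.788 + $213 = $31,719.788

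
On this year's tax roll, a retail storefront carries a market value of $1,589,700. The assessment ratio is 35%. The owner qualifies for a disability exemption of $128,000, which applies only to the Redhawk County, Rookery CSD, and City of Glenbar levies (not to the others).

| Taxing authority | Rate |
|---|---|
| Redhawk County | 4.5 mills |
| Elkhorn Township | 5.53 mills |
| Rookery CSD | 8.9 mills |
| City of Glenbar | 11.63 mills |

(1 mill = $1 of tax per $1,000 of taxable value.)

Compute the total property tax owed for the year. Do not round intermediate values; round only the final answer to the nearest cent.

Assessed value = $1,589,700 × 0.35 = $556,395
Redhawk County: ($556,395 − $128,000) × 0.0045 = $428,395 × 0.0045 = $1,927.7775
Elkhorn Township: $556,395 × 0.00553 = $3,076.86435
Rookery CSD: ($556,395 − $128,000) × 0.0089 = $428,395 × 0.0089 = $3,812.7155
City of Glenbar: ($556,395 − $128,000) × 0.01163 = $428,395 × 0.01163 = $4,982.23385
Total = $13,799.5912

$13,799.59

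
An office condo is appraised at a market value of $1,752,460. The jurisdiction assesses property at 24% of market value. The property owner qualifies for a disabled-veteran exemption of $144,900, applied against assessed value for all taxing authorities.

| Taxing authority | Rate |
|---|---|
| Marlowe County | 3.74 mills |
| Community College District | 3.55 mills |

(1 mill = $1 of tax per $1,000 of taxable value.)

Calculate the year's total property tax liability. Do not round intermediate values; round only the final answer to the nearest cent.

Assessed value = $1,752,460 × 0.24 = $420,590.4
Taxable value = $420,590.4 − $144,900 = $275,690.4
Marlowe County: $275,690.4 × 0.00374 = $1,031.082096
Community College District: $275,690.4 × 0.00355 = $978.70092
Total = $1,031.082096 + $978.70092 = $2,009.783016

$2,009.78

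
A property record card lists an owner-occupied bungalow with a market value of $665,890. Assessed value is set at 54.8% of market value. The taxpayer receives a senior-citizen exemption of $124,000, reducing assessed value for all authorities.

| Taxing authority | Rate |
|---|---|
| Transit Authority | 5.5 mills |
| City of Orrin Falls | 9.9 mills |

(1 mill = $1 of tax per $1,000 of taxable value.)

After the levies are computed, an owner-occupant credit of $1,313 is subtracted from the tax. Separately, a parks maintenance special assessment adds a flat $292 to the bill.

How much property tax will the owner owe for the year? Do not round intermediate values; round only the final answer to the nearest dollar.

Assessed value = $665,890 × 0.548 = $364,907.72
Taxable value = $364,907.72 − $124,000 = $240,907.72
Transit Authority: $240,907.72 × 0.0055 = $1,324.99246
City of Orrin Falls: $240,907.72 × 0.0099 = $2,384.986428
Levies subtotal = $3,709.978888
After credit = $3,709.978888 − $1,313 = $2,396.978888
Total = $2,396.978888 + $292 = $2,688.978888

$2,689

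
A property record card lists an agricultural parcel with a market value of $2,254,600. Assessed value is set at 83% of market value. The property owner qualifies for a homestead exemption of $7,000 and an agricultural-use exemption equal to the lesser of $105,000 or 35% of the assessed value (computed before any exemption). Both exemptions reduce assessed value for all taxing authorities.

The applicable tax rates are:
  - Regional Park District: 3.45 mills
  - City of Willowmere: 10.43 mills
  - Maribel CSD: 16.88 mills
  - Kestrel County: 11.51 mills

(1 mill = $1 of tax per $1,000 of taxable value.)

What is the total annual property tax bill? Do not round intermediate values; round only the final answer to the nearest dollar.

$74,366

Assessed value = $2,254,600 × 0.83 = $1,871,318
Agricultural-use exemption = min($105,000, 35% × $1,871,318) = min($105,000, $654,961.3) = $105,000 (dollar cap binds)
Taxable value = $1,871,318 − $7,000 − $105,000 = $1,759,318
Regional Park District: $1,759,318 × 0.00345 = $6,069.6471
City of Willowmere: $1,759,318 × 0.01043 = $18,349.68674
Maribel CSD: $1,759,318 × 0.01688 = $29,697.28784
Kestrel County: $1,759,318 × 0.01151 = $20,249.75018
Total = $74,366.37186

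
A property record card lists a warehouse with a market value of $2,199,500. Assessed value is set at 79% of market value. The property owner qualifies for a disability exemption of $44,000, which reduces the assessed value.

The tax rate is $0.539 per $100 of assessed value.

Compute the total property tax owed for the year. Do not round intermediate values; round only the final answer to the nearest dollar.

Assessed value = $2,199,500 × 0.79 = $1,737,605
Taxable value = $1,737,605 − $44,000 = $1,693,605
Tax = $1,693,605 × 0.00539 = $9,128.53095

$9,129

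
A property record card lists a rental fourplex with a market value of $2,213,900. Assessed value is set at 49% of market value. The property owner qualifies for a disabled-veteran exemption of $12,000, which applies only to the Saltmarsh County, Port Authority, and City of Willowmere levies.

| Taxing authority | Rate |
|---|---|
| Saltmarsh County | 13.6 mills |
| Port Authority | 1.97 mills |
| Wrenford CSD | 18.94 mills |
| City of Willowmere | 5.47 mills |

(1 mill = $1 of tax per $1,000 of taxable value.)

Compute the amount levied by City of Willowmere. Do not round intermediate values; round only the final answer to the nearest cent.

$5,868.28

Assessed value = $2,213,900 × 0.49 = $1,084,811
City of Willowmere taxable value = $1,084,811 − $12,000 = $1,072,811
City of Willowmere levy = $1,072,811 × 0.00547 = $5,868.27617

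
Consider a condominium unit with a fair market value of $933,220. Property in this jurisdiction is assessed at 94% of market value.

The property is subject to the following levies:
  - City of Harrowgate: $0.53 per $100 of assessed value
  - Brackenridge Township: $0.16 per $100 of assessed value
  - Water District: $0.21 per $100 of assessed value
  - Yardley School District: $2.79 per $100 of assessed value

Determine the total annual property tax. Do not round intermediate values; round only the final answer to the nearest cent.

Assessed value = $933,220 × 0.94 = $877,226.8
City of Harrowgate: $877,226.8 × 0.0053 = $4,649.30204
Brackenridge Township: $877,226.8 × 0.0016 = $1,403.56288
Water District: $877,226.8 × 0.0021 = $1,842.17628
Yardley School District: $877,226.8 × 0.0279 = $24,474.62772
Total = $4,649.30204 + $1,403.56288 + $1,842.17628 + $24,474.62772 = $32,369.66892

$32,369.67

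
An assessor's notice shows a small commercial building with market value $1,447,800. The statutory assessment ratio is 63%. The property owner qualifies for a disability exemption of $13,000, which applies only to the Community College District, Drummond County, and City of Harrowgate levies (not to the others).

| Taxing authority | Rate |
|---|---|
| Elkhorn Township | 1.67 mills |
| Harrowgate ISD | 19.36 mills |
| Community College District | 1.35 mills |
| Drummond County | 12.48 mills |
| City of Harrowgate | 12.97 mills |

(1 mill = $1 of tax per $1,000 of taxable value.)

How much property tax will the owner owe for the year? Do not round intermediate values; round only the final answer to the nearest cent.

Assessed value = $1,447,800 × 0.63 = $912,114
Elkhorn Township: $912,114 × 0.00167 = $1,523.23038
Harrowgate ISD: $912,114 × 0.01936 = $17,658.52704
Community College District: ($912,114 − $13,000) × 0.00135 = $899,114 × 0.00135 = $1,213.8039
Drummond County: ($912,114 − $13,000) × 0.01248 = $899,114 × 0.01248 = $11,220.94272
City of Harrowgate: ($912,114 − $13,000) × 0.01297 = $899,114 × 0.01297 = $11,661.50858
Total = $43,278.01262

$43,278.01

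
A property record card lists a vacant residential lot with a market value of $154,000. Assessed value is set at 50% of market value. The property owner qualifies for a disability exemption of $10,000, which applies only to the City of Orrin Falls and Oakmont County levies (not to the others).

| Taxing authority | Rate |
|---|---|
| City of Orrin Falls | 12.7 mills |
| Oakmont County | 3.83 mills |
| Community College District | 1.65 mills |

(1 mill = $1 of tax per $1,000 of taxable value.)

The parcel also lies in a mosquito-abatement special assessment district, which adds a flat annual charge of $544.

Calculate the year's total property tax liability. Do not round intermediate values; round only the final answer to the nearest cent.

$1,778.56

Assessed value = $154,000 × 0.5 = $77,000
City of Orrin Falls: ($77,000 − $10,000) × 0.0127 = $67,000 × 0.0127 = $850.9
Oakmont County: ($77,000 − $10,000) × 0.00383 = $67,000 × 0.00383 = $256.61
Community College District: $77,000 × 0.00165 = $127.05
Levies subtotal = $1,234.56
Total = $1,234.56 + $544 = $1,778.56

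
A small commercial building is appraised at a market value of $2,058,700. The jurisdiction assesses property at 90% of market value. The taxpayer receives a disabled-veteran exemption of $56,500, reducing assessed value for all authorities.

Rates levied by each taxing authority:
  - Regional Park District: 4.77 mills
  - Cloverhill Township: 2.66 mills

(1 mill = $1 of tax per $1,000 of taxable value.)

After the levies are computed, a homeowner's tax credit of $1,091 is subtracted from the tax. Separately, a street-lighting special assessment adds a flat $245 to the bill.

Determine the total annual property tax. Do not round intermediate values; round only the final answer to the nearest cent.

$12,500.73

Assessed value = $2,058,700 × 0.9 = $1,852,830
Taxable value = $1,852,830 − $56,500 = $1,796,330
Regional Park District: $1,796,330 × 0.00477 = $8,568.4941
Cloverhill Township: $1,796,330 × 0.00266 = $4,778.2378
Levies subtotal = $13,346.7319
After credit = $13,346.7319 − $1,091 = $12,255.7319
Total = $12,255.7319 + $245 = $12,500.7319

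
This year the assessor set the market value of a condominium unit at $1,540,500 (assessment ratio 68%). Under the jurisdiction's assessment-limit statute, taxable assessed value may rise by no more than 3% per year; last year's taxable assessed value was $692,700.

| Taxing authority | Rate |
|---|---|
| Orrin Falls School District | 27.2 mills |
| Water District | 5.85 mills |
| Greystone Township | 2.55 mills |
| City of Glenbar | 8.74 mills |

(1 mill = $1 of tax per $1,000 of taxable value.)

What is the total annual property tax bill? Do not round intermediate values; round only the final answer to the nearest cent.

Uncapped assessed value = $1,540,500 × 0.68 = $1,047,540
Cap limit = $692,700 × 1.03 = $713,481
Taxable assessed value = min($1,047,540, $713,481) = $713,481 (cap binds)
Orrin Falls School District: $713,481 × 0.0272 = $19,406.6832
Water District: $713,481 × 0.00585 = $4,173.86385
Greystone Township: $713,481 × 0.00255 = $1,819.37655
City of Glenbar: $713,481 × 0.00874 = $6,235.82394
Total = $31,635.74754

$31,635.75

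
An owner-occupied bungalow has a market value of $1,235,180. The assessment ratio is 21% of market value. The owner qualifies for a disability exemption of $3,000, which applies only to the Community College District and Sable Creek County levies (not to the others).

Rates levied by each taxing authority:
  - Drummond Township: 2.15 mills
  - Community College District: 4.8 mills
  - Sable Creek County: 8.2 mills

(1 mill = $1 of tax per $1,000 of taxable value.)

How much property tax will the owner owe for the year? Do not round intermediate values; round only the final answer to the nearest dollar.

Assessed value = $1,235,180 × 0.21 = $259,387.8
Drummond Township: $259,387.8 × 0.00215 = $557.68377
Community College District: ($259,387.8 − $3,000) × 0.0048 = $256,387.8 × 0.0048 = $1,230.66144
Sable Creek County: ($259,387.8 − $3,000) × 0.0082 = $256,387.8 × 0.0082 = $2,102.37996
Total = $3,890.72517

$3,891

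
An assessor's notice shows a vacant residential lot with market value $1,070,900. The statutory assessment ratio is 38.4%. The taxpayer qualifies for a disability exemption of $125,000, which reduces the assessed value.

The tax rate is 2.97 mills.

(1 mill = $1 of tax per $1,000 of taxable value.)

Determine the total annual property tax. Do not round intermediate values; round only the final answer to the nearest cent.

$850.09

Assessed value = $1,070,900 × 0.384 = $411,225.6
Taxable value = $411,225.6 − $125,000 = $286,225.6
Tax = $286,225.6 × 0.00297 = $850.090032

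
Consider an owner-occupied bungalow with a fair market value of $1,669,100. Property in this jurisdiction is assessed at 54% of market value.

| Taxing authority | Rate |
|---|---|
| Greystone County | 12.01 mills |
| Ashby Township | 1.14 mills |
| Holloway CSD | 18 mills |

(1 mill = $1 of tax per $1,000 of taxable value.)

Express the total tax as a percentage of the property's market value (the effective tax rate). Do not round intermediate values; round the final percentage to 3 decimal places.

Assessed value = $1,669,100 × 0.54 = $901,314
Greystone County: $901,314 × 0.01201 = $10,824.78114
Ashby Township: $901,314 × 0.00114 = $1,027.49796
Holloway CSD: $901,314 × 0.018 = $16,223.652
Total tax = $28,075.9311
Effective rate = $28,075.9311 ÷ $1,669,100 = 1.682% of market value

1.682%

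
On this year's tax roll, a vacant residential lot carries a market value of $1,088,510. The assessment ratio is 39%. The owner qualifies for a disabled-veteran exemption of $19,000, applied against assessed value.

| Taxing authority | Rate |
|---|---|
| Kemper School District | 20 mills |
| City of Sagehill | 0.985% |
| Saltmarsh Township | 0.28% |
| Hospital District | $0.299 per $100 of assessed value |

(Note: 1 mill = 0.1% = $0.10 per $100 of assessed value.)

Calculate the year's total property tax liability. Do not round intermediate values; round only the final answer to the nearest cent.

$14,452.69

Assessed value = $1,088,510 × 0.39 = $424,518.9
Taxable value = $424,518.9 − $19,000 = $405,518.9
Kemper School District: $405,518.9 × 0.02 = $8,110.378
City of Sagehill: $405,518.9 × 0.00985 = $3,994.361165
Saltmarsh Township: $405,518.9 × 0.0028 = $1,135.45292
Hospital District: $405,518.9 × 0.00299 = $1,212.501511
Total = $14,452.693596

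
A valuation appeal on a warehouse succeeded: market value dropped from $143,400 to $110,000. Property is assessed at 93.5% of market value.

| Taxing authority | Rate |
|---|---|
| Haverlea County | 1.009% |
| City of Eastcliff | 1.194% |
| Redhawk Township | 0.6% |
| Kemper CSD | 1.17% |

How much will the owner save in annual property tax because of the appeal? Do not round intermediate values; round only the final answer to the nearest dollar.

$1,241

Old assessed value = $143,400 × 0.935 = $134,079
New assessed value = $110,000 × 0.935 = $102,850
Combined rate = 0.01009 + 0.01194 + 0.006 + 0.0117 = 0.03973
Old tax = $134,079 × 0.03973 = $5,326.95867
New tax = $102,850 × 0.03973 = $4,086.2305
Reduction = $5,326.95867 − $4,086.2305 = $1,240.72817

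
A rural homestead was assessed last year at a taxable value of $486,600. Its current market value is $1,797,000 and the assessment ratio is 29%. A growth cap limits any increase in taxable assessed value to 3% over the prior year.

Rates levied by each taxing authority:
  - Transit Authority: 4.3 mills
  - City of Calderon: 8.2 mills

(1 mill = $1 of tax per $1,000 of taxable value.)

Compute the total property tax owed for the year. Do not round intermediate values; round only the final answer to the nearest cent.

Uncapped assessed value = $1,797,000 × 0.29 = $521,130
Cap limit = $486,600 × 1.03 = $501,198
Taxable assessed value = min($521,130, $501,198) = $501,198 (cap binds)
Transit Authority: $501,198 × 0.0043 = $2,155.1514
City of Calderon: $501,198 × 0.0082 = $4,109.8236
Total = $6,264.975

$6,264.98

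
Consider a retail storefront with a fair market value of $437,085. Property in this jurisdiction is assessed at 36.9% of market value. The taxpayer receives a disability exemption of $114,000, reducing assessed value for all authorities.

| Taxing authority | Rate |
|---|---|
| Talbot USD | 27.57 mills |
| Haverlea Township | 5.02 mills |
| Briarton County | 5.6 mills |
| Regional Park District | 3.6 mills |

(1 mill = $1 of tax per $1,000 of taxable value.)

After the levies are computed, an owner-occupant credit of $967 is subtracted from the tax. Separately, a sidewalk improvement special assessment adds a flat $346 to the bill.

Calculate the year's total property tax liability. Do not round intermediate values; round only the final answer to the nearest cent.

Assessed value = $437,085 × 0.369 = $161,284.365
Taxable value = $161,284.365 − $114,000 = $47,284.365
Talbot USD: $47,284.365 × 0.02757 = $1,303.62994305
Haverlea Township: $47,284.365 × 0.00502 = $237.3675123
Briarton County: $47,284.365 × 0.0056 = $264.792444
Regional Park District: $47,284.365 × 0.0036 = $170.223714
Levies subtotal = $1,976.01361335
After credit = $1,976.01361335 − $967 = $1,009.01361335
Total = $1,009.01361335 + $346 = $1,355.01361335

$1,355.01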